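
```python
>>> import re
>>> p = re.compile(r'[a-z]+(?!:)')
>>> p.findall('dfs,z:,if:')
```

['dfs', 'i']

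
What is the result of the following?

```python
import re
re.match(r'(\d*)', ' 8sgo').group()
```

Pattern: zero or more of a digit (captured).
`re.match` won't scan ahead — the pattern has to work from the very first character.
The match spans [0:0] → ''.
Captured: group 1 = ''.

''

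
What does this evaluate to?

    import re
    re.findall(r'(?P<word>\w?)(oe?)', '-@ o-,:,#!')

[('', 'o')]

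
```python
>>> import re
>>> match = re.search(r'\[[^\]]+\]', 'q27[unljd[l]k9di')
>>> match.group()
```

'[unljd[l]'

`re.search` tries every starting position until one works.
The match spans [3:12] → '[unljd[l]'.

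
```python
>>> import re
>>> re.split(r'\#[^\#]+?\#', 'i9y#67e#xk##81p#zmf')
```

['i9y', 'xk#', 'zmf']

Each match becomes a cut point; 3 segments remain.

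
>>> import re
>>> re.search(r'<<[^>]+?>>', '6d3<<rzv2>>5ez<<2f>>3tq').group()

'<<rzv2>>'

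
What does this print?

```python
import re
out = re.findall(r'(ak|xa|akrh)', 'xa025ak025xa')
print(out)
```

Walking the string: at [0:2] match 'xa', group 1 = 'xa'; at [5:7] match 'ak', group 1 = 'ak'; at [10:12] match 'xa', group 1 = 'xa'.
One capturing group, so `findall` returns just the captured substring from each match — 3 in all.

['xa', 'ak', 'xa']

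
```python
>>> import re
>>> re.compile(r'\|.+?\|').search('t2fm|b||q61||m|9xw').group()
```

`re.search` scans for the first position where the pattern succeeds.
The match spans [4:7] → '|b|'.

'|b|'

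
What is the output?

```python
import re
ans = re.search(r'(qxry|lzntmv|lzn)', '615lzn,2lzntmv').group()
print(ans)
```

lzn

The match spans [3:6] → 'lzn'.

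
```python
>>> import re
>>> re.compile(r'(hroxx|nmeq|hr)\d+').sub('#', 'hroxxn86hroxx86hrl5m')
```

Every occurrence is swapped for '#'.

'hroxxn86#hrl5m'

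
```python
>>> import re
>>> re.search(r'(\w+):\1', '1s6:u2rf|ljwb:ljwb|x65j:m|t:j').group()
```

After group 1 captures some text, `\1` only succeeds where that same text appears again.
`search` walks the string left to right and returns the first match it finds.
The match spans [9:18] → 'ljwb:ljwb'.
Captured: group 1 = 'ljwb'.

'ljwb:ljwb'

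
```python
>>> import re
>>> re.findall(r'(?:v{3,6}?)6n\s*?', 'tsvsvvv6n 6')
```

['vvv6n']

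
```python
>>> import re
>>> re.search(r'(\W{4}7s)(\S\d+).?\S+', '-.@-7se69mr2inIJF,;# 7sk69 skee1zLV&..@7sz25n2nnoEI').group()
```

The match spans [0:20] → '-.@-7se69mr2inIJF,;#'.

'-.@-7se69mr2inIJF,;#'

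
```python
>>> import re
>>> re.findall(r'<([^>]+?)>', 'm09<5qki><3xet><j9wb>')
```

['5qki', '3xet', 'j9wb']

One capturing group, so `findall` returns just the captured substring from each match — 3 in all.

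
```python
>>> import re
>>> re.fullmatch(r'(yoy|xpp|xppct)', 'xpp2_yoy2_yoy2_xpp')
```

None

`re.fullmatch` is like wrapping the pattern in `^…$` (in single-line mode).
Here the pattern can't cover the whole string, so the call returns None.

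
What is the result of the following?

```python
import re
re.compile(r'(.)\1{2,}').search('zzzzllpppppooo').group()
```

`\1` has to match the exact text group 1 already captured.
`search` walks the string left to right and returns the first match it finds.
The match spans [0:4] → 'zzzz'.
Captured: group 1 = 'z'.

'zzzz'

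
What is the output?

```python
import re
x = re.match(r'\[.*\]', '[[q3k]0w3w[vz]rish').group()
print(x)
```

`re.match` won't scan ahead — the pattern has to work from the very first character.
The match spans [0:14] → '[[q3k]0w3w[vz]'.

[[q3k]0w3w[vz]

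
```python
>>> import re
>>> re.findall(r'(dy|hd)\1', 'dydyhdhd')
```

['dy', 'hd']

`\1` is not a pattern — it's the concrete string captured by group 1, re-applied verbatim.
Scanning left to right: at [0:4] match 'dydy', group 1 = 'dy'; at [4:8] match 'hdhd', group 1 = 'hd'.
With a single group, `findall` returns only what that group captured — 2 items.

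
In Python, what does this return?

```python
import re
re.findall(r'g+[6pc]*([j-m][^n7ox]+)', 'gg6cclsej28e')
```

This matches one or more of a literal 'g', then zero or more of one of [6pc]; then a character in [j-m], then one or more of any character except [n7ox] (captured).
`findall` collects group 1 from the one match (1 total).

['lsej28e']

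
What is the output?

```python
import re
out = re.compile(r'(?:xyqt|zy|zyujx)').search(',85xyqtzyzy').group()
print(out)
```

xyqt

The match spans [3:7] → 'xyqt'.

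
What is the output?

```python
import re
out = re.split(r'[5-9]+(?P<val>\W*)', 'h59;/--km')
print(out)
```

This matches one or more of a character in [5-9]; then zero or more of a non-word character (captured as 'val').
With a capturing group present, the delimiter's captured portion is kept in the result list.

['h', ';/--', 'km']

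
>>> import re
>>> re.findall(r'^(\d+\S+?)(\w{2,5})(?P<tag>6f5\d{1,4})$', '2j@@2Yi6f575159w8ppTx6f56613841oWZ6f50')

[('2j@@2Yi6f575159w8ppTx6f566138', '41oWZ', '6f50')]

The pattern matches anchored at the start of the string; then one or more of a digit, then one or more of a non-whitespace character (lazy) (captured); then 2 to 5 of a word character (captured); then the literal '6f5', then 1 to 4 of a digit (captured as 'tag'); then anchored at the end.
Lazy quantifiers expand one character at a time until the remainder of the pattern can match.
Scanning left to right: at [0:38] match '2j@@2Yi6f575159w8ppTx6f56613841oWZ6f50', groups = ('2j@@2Yi6f575159w8ppTx6f566138', '41oWZ', '6f50').
Multiple groups make `findall` return tuples — one 3-tuple for the one match.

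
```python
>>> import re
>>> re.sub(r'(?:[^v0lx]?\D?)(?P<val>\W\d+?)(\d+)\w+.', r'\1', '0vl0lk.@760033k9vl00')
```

'0vl0l@7'

Lazy quantifiers expand one character at a time until the remainder of the pattern can match.
The replacement refers to a captured group, so each match is rewritten using its own captured text.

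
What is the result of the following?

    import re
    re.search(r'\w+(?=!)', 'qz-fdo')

None

Lookahead/lookbehind check context without consuming it, so the matched span excludes the asserted characters.
`search` walks the string left to right and returns the first match it finds.
Here nothing in the string fits, so the call returns None.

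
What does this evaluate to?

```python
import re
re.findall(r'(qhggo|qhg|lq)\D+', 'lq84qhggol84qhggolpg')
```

Alternation tries branches left to right and keeps the first one that lets the overall match succeed at that position.
Scanning left to right: at [4:10] match 'qhggol', group 1 = 'qhggo'; at [12:20] match 'qhggolpg', group 1 = 'qhggo'.
Because there's exactly one group, `findall` drops the full match and keeps group 1 from each hit.

['qhggo', 'qhggo']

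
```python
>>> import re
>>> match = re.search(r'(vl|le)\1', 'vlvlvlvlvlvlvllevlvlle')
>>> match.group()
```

'vlvl'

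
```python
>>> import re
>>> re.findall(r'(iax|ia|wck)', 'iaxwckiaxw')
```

Branches in `(...|...)` are attempted left-to-right; the first branch that allows the whole pattern to succeed is taken.
Scanning left to right: at [0:3] match 'iax', group 1 = 'iax'; at [3:6] match 'wck', group 1 = 'wck'; at [6:9] match 'iax', group 1 = 'iax'.
One capturing group, so `findall` returns just the captured substring from each match — 3 in all.

['iax', 'wck', 'iax']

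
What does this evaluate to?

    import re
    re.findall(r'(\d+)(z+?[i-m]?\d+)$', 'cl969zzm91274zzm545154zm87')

[('545154', 'zm87')]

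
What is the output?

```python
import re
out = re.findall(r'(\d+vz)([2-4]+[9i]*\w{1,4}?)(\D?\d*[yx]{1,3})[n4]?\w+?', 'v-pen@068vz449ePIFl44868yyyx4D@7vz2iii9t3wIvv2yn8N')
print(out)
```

The pattern matches one or more of a digit, then the literal 'v', then the literal 'z' (captured); then one or more of a character in [2-4], then zero or more of one of [9i], then 1 to 4 of a word character (lazy) (captured); then optionally a non-digit, then zero or more of a digit, then 1 to 3 of one of [yx] (captured); then optionally one of [n4], then one or more of a word character (lazy).
Walking the string: at [6:28] match '068vz449ePIFl44868yyyx', groups = ('068vz', '449ePIF', 'l44868yyy').
With 3 capturing groups, `findall` returns a 3-tuple per match.

[('068vz', '449ePIF', 'l44868yyy')]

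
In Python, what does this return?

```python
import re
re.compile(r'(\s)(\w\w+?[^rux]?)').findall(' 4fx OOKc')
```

[(' ', '4f'), (' ', 'OOK')]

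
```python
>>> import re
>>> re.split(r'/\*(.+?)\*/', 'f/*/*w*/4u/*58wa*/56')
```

['f', '/*w', '4u', '58wa', '56']

With the lazy modifier that quantifier settles for the fewest repetitions that let the rest of the pattern succeed (the atoms after it are unaffected and can still be greedy).
Because the pattern has a capturing group, `split` also inserts each captured text between the pieces.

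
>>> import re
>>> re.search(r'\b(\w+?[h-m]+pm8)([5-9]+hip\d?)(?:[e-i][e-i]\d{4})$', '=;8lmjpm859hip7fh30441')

This matches a word boundary (`\b`, zero-width); then one or more of a word character (lazy), then one or more of a character in [h-m], then the literal 'pm8' (captured); then one or more of a character in [5-9], then the literal 'hip', then optionally a digit (captured); then a character in [e-i], then a character in [e-i], then exactly 4 of a digit (non-capturing group); then anchored at the end.
`re.search` scans for the first position where the pattern succeeds.
Here the pattern never matches, so the call returns None.

None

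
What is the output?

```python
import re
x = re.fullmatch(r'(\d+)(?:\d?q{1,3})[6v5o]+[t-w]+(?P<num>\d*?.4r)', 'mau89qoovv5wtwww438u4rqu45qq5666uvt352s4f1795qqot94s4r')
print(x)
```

`re.fullmatch` is like wrapping the pattern in `^…$` (in single-line mode).
Here the pattern can't cover the whole string, so the call returns None.

None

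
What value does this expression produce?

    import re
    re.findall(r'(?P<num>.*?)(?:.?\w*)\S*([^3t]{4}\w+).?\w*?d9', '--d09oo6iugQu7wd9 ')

[('', 'gQu7w')]

A `+?`/`*?`/`{m,n}?` starts at its minimum and grows only as far as needed for what follows to match.
Multiple groups make `findall` return tuples — one 2-tuple for the one match.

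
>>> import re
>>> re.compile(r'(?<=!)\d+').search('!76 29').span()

(1, 3)

The lookaround is zero-width — it requires the adjacent text to match without consuming it, so the asserted text isn't part of the match.
`search` walks the string left to right and returns the first match it finds.
The match spans [1:3] → '76'.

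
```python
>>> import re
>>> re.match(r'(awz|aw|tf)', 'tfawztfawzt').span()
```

(0, 2)

`match` is anchored at position 0; if the pattern doesn't fit there, it returns None.
The match spans [0:2] → 'tf'.
Captured: group 1 = 'tf'.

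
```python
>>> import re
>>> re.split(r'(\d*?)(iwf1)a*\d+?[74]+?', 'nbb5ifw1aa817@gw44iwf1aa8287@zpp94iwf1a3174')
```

['nbb5ifw1aa817@gw', '44', 'iwf1', '@zpp', '94', 'iwf1', '4']

The pattern matches zero or more of a digit (lazy) (captured); then the literal 'iw', then the literal 'f1' (captured); then zero or more of the literal 'a', then one or more of a digit (lazy), then one or more of one of [74] (lazy).
Lazy quantifiers expand one character at a time until the remainder of the pattern can match.
Matches to split on: at [16:28] → '44iwf1aa8287'; at [32:42] → '94iwf1a317'.
`re.split` interleaves the captured-group text with the surrounding fragments.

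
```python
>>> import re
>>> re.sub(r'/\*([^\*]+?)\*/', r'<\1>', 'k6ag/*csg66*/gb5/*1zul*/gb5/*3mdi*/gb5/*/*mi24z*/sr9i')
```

Matches: at [4:13] → '/*csg66*/'; at [16:24] → '/*1zul*/'; at [27:35] → '/*3mdi*/'; at [40:49] → '/*mi24z*/'.
The replacement refers to a captured group, so each match is rewritten using its own captured text.

'k6ag<csg66>gb5<1zul>gb5<3mdi>gb5/*<mi24z>sr9i'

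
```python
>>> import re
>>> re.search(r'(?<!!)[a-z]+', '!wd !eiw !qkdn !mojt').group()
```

The negative lookahead/lookbehind blocks any match where the forbidden context is present.
Unlike `match`, `search` isn't anchored — it looks for the pattern anywhere in the string.
The match spans [2:3] → 'd'.

'd'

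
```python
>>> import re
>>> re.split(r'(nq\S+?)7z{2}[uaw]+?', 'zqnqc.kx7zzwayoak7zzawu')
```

['zq', 'nqc.kx', 'ayoak7zzawu']

A non-greedy quantifier consumes as few characters as it can — just enough that the remainder of the pattern still matches from where it stops; whatever follows it matches normally.
The group in the pattern means `split` returns the separators' captures alongside the pieces.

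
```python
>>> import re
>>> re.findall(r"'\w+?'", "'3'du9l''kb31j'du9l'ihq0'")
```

["'3'", "'kb31j'", "'ihq0'"]

`findall` yields the raw match text (3 of them) because the pattern has no groups.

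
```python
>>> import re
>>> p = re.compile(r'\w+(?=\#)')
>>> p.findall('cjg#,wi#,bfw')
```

['cjg', 'wi']

The positive lookaround only admits positions where the adjacent text matches; those characters stay outside the span.
Walking the string: at [0:3] → 'cjg'; at [5:7] → 'wi'.
With no groups in the pattern, `findall` gives back each whole match — 2 here.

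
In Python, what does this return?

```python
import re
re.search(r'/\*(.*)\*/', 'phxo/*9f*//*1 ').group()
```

'/*9f*/'

The match spans [4:10] → '/*9f*/'.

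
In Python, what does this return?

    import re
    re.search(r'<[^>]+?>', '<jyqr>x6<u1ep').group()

'<jyqr>'

`search` walks the string left to right and returns the first match it finds.
The match spans [0:6] → '<jyqr>'.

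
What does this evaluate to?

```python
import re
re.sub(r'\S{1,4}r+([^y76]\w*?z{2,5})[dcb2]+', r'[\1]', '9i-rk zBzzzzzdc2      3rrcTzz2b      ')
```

'9i-rk zBzzzzzdc2      [cTzz]      '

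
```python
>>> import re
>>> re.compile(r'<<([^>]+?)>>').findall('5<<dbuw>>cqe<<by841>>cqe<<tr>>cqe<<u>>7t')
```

['dbuw', 'by841', 'tr', 'u']

One capturing group, so `findall` returns just the captured substring from each match — 4 in all.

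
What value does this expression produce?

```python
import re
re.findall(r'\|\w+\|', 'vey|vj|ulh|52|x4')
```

Scanning left to right: at [3:7] → '|vj|'; at [10:14] → '|52|'.
With no groups in the pattern, `findall` gives back each whole match — 2 here.

['|vj|', '|52|']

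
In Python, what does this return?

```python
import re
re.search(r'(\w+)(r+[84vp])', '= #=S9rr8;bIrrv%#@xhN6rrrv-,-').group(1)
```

'S9r'

The match spans [4:9] → 'S9rr8'.
Captured: group 1 = 'S9r', group 2 = 'r8'.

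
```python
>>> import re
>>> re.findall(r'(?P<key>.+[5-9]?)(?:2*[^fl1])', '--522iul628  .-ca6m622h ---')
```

['--522iul628  .-ca6m622h --']

The pattern matches one or more of any character, then optionally a character in [5-9] (captured as 'key'); then zero or more of the literal '2', then any character except [fl1] (non-capturing group).
Scanning left to right: at [0:27] match '--522iul628  .-ca6m622h ---', group 1 = '--522iul628  .-ca6m622h --'.
`findall` collects group 1 from the one match (1 total).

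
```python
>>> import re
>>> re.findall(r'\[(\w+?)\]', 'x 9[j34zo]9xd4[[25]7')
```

Matches: at [3:10] match '[j34zo]', group 1 = 'j34zo'; at [15:19] match '[25]', group 1 = '25'.
`findall` collects group 1 from each match (2 total).

['j34zo', '25']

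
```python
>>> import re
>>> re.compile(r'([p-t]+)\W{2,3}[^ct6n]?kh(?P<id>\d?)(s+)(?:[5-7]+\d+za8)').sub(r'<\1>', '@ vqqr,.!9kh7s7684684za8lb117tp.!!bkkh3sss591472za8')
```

The pattern matches one or more of a character in [p-t] (captured); then 2 to 3 of a non-word character, then optionally any character except [ct6n], then the literal 'kh'; then optionally a digit (captured as 'id'); then one or more of a literal 's' (captured); then one or more of a character in [5-7], then one or more of a digit, then the literal 'za8' (non-capturing group).
Matches: at [3:24] → 'qqr,.!9kh7s7684684za8'.
`\1` in the replacement pulls in group 1's text for each match.

'@ v<qqr>lb117tp.!!bkkh3sss591472za8'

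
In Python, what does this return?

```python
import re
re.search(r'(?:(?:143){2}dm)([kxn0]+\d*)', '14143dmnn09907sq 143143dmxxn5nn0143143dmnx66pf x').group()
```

'143143dmxxn5'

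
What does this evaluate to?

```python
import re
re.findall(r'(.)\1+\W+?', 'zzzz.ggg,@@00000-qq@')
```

`\1` has to match the exact text group 1 already captured.
Walking the string: at [0:5] match 'zzzz.', group 1 = 'z'; at [5:9] match 'ggg,', group 1 = 'g'; at [11:17] match '00000-', group 1 = '0'; at [17:20] match 'qq@', group 1 = 'q'.
`findall` collects group 1 from each match (4 total).

['z', 'g', '0', 'q']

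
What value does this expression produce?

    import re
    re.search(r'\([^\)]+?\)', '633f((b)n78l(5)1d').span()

`re.search` tries every starting position until one works.
The match spans [4:8] → '((b)'.

(4, 8)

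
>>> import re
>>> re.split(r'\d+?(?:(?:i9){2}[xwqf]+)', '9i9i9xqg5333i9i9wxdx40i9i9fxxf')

['', 'g', 'dx', '']

This matches one or more of a digit (lazy); then the literal 'i9' repeated 2 times, then one or more of one of [xwqf] (non-capturing group).
The string is cut at each match, leaving 4 pieces.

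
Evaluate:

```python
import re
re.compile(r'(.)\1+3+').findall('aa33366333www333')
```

The backreference `\1` re-matches whatever the first group consumed, character for character.
One capturing group, so `findall` returns just the captured substring from each match — 3 in all.

['a', '6', 'w']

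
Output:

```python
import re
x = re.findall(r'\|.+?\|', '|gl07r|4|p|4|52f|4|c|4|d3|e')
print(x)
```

['|gl07r|', '|p|', '|52f|', '|c|', '|d3|']

The `?` after the quantifier makes it lazy — it takes as little as possible before letting the rest of the pattern try.
`findall` yields the raw match text (5 of them) because the pattern has no groups.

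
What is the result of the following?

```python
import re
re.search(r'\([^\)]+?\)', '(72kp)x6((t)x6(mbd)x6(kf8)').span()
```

The match spans [0:6] → '(72kp)'.

(0, 6)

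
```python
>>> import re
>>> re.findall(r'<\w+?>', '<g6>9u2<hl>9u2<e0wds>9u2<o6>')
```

['<g6>', '<hl>', '<e0wds>', '<o6>']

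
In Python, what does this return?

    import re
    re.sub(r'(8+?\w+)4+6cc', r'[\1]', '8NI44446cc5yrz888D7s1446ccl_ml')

'[8NI44446cc5yrz888D7s14]l_ml'

The pattern matches one or more of a literal '8' (lazy), then one or more of a word character (captured); then one or more of the literal '4', then the literal '6cc'.
Matches: at [0:26] → '8NI44446cc5yrz888D7s1446cc'.
The replacement refers to a captured group, so each match is rewritten using its own captured text.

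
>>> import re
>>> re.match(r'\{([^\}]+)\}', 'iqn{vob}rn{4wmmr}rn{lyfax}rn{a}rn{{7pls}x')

With `match`, the pattern is implicitly anchored at the beginning.
Here position 0 doesn't satisfy it, so the call returns None.

None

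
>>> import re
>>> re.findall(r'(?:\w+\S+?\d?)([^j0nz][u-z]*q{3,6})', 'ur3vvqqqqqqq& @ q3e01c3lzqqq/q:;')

The pattern matches one or more of a word character, then one or more of a non-whitespace character (lazy), then optionally a digit (non-capturing group); then any character except [j0nz], then zero or more of a character in [u-z], then 3 to 6 of the literal 'q' (captured).
Matches: at [0:12] match 'ur3vvqqqqqqq', group 1 = 'qqqq'; at [16:28] match 'q3e01c3lzqqq', group 1 = 'lzqqq'.
One capturing group, so `findall` returns just the captured substring from each match — 2 in all.

['qqqq', 'lzqqq']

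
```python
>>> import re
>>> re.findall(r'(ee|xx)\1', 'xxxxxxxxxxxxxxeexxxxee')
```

['xx', 'xx', 'xx', 'xx']

A backreference is literal: `\1` must see the identical characters the first group matched.
Walking the string: at [0:4] match 'xxxx', group 1 = 'xx'; at [4:8] match 'xxxx', group 1 = 'xx'; at [8:12] match 'xxxx', group 1 = 'xx'; at [16:20] match 'xxxx', group 1 = 'xx'.
One capturing group, so `findall` returns just the captured substring from each match — 4 in all.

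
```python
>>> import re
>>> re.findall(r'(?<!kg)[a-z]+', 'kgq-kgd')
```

The negative lookahead/lookbehind blocks any match where the forbidden context is present.
Scanning left to right: at [0:3] → 'kgq'; at [4:7] → 'kgd'.
No capturing groups, so `findall` returns the 2 full match strings.

['kgq', 'kgd']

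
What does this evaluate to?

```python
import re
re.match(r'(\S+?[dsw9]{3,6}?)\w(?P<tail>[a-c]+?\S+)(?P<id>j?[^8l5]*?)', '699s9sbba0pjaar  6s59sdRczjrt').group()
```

`re.match` won't scan ahead — the pattern has to work from the very first character.
The match spans [0:15] → '699s9sbba0pjaar'.

'699s9sbba0pjaar'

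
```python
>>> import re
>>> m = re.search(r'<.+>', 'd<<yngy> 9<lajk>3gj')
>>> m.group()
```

'<<yngy> 9<lajk>'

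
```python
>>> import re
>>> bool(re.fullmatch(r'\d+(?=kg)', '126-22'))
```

False

For `fullmatch`, every character of the input must be accounted for by the pattern.
Here the string isn't matched end-to-end, so the call returns None, and `bool(None)` is False.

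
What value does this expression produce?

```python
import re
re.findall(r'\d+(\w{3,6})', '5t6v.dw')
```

This matches one or more of a digit; then 3 to 6 of a word character (captured).
Matches: at [0:4] match '5t6v', group 1 = 't6v'.
Because there's exactly one group, `findall` drops the full match and keeps group 1 from the one hit.

['t6v']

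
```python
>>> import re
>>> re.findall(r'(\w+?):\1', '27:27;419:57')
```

`\1` has to match the exact text group 1 already captured.
Walking the string: at [0:5] match '27:27', group 1 = '27'.
`findall` collects group 1 from the one match (1 total).

['27']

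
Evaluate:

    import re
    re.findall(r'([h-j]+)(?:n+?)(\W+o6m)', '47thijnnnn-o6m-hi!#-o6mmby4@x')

The pattern matches one or more of a character in [h-j] (captured); then one or more of a literal 'n' (lazy) (non-capturing group); then one or more of a non-word character, then the literal 'o6m' (captured).
Matches: at [3:14] match 'hijnnnn-o6m', groups = ('hij', '-o6m').
2 groups means the one result is a tuple of 2 captured strings — 1 here.

[('hij', '-o6m')]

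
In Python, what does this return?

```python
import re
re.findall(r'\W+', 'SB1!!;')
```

This matches one or more of a non-word character.
With no groups in the pattern, `findall` gives back each whole match — 1 here.

['!!;']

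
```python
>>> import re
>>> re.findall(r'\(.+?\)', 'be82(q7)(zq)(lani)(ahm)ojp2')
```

['(q7)', '(zq)', '(lani)', '(ahm)']

With the lazy modifier that quantifier settles for the fewest repetitions that let the rest of the pattern succeed (the atoms after it are unaffected and can still be greedy).
Scanning left to right: at [4:8] → '(q7)'; at [8:12] → '(zq)'; at [12:18] → '(lani)'; at [18:23] → '(ahm)'.
With no groups in the pattern, `findall` gives back each whole match — 4 here.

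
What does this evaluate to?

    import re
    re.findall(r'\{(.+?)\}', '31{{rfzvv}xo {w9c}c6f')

['{rfzvv', 'w9c']

One capturing group, so `findall` returns just the captured substring from each match — 2 in all.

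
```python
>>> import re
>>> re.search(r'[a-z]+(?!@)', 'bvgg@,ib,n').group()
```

Because the assertion is negative and zero-width, positions next to the forbidden text are skipped.
`re.search` scans for the first position where the pattern succeeds.
The match spans [0:3] → 'bvg'.

'bvg'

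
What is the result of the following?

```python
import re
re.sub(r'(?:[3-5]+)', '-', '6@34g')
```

'6@-g'

This matches one or more of a character in [3-5] (non-capturing group).
Matches: at [2:4] → '34'.
Every occurrence is swapped for '-'.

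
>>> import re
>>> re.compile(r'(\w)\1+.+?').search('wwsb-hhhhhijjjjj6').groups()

The backreference `\1` re-matches whatever the first group consumed, character for character.
`search` walks the string left to right and returns the first match it finds.
The match spans [0:3] → 'wws'.
Captured: group 1 = 'w'.

('w',)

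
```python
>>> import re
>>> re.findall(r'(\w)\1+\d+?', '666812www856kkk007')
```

`\1` is not a pattern — it's the concrete string captured by group 1, re-applied verbatim.
Walking the string: at [0:4] match '6668', group 1 = '6'; at [6:10] match 'www8', group 1 = 'w'; at [12:16] match 'kkk0', group 1 = 'k'.
`findall` collects group 1 from each match (3 total).

['6', 'w', 'k']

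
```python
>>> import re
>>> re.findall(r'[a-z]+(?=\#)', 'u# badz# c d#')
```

['u', 'badz', 'd']

The positive lookaround only admits positions where the adjacent text matches; those characters stay outside the span.
Walking the string: at [0:1] → 'u'; at [3:7] → 'badz'; at [11:12] → 'd'.
`findall` yields the raw match text (3 of them) because the pattern has no groups.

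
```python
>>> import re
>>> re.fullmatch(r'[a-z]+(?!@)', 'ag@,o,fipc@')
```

`fullmatch` succeeds only if the pattern covers the string from start to end.
Here the pattern can't cover the whole string, so the call returns None.

None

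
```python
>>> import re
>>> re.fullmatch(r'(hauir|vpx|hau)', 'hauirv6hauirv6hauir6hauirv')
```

None

`re.fullmatch` requires the pattern to consume the entire string.
Here there's no way to consume every character, so the call returns None.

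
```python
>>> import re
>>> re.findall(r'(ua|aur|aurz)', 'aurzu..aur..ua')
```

['aur', 'aur', 'ua']

`|` is ordered: at each position the engine commits to the first alternative that works.
Scanning left to right: at [0:3] match 'aur', group 1 = 'aur'; at [7:10] match 'aur', group 1 = 'aur'; at [12:14] match 'ua', group 1 = 'ua'.
With a single group, `findall` returns only what that group captured — 3 items.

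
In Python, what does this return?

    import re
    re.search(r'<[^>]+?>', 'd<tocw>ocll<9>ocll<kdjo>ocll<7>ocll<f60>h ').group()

'<tocw>'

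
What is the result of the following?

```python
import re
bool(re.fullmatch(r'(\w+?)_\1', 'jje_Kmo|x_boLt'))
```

`re.fullmatch` requires the pattern to consume the entire string.
Here the pattern can't cover the whole string, so the call returns None, and `bool(None)` is False.

False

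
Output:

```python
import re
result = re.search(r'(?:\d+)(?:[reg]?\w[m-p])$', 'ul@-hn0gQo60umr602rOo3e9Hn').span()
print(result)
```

Pattern: one or more of a digit (non-capturing group); then optionally one of [reg], then a word character, then a character in [m-p] (non-capturing group); then anchored at the end.
The match spans [23:26] → '9Hn'.

(23, 26)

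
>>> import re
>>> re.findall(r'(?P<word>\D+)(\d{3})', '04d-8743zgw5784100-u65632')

[('d-', '874'), ('zgw', '578'), ('-u', '656')]

`findall` packs the 2 group values into a tuple for every match.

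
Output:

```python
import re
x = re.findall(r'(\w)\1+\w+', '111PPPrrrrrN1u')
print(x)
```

['1']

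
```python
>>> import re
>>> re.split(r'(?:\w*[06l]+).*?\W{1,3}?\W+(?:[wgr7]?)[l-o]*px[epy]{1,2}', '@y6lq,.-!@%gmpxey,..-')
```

Pattern: zero or more of a word character, then one or more of one of [06l] (non-capturing group); then zero or more of any character (lazy), then 1 to 3 of a non-word character (lazy), then one or more of a non-word character; then optionally one of [wgr7] (non-capturing group); then zero or more of a character in [l-o], then the literal 'px', then 1 to 2 of one of [epy].
Matches to split on: at [1:17] → 'y6lq,.-!@%gmpxey'.
`split` removes every match and returns the 2 fragments in between.

['@', ',..-']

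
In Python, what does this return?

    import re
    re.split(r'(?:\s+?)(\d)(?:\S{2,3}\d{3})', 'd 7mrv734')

['d', '7', '']

The pattern matches one or more of whitespace (lazy) (non-capturing group); then a digit (captured); then 2 to 3 of a non-whitespace character, then exactly 3 of a digit (non-capturing group).
Matches to split on: at [1:9] → ' 7mrv734'.
`re.split` interleaves the captured-group text with the surrounding fragments.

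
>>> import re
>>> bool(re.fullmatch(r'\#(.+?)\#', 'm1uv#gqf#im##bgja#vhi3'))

False

For `fullmatch`, every character of the input must be accounted for by the pattern.
Here the pattern can't cover the whole string, so the call returns None, and `bool(None)` is False.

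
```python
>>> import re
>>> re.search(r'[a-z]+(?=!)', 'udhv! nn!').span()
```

(0, 4)

The lookaround is zero-width — it requires the adjacent text to match without consuming it, so the asserted text isn't part of the match.
`search` walks the string left to right and returns the first match it finds.
The match spans [0:4] → 'udhv'.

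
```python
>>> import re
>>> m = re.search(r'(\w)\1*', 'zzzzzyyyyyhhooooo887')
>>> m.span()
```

(0, 5)

After group 1 captures some text, `\1` only succeeds where that same text appears again.
`re.search` scans for the first position where the pattern succeeds.
The match spans [0:5] → 'zzzzz'.
Captured: group 1 = 'z'.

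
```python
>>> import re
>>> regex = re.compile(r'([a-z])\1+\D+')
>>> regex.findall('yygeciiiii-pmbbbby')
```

['y']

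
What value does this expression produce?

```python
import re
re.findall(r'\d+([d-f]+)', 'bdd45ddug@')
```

['dd']

This matches one or more of a digit; then one or more of a character in [d-f] (captured).
Walking the string: at [3:7] match '45dd', group 1 = 'dd'.
One capturing group, so `findall` returns just the captured substring from the one match — 1 in all.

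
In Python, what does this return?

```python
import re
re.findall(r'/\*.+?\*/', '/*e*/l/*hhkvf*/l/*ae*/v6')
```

['/*e*/', '/*hhkvf*/', '/*ae*/']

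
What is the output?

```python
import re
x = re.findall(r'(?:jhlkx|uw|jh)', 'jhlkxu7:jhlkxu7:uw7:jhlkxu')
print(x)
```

['jhlkx', 'jhlkx', 'uw', 'jhlkx']

Alternation tries branches left to right and keeps the first one that lets the overall match succeed at that position.
No capturing groups, so `findall` returns the 4 full match strings.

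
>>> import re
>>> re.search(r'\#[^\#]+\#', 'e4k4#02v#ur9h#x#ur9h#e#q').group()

`search` walks the string left to right and returns the first match it finds.
The match spans [4:9] → '#02v#'.

'#02v#'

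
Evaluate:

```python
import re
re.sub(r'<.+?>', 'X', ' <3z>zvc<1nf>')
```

' XzvcX'

A non-greedy quantifier consumes as few characters as it can — just enough that the remainder of the pattern still matches from where it stops; whatever follows it matches normally.
Matches: at [1:5] → '<3z>'; at [8:13] → '<1nf>'.
Every occurrence is swapped for 'X'.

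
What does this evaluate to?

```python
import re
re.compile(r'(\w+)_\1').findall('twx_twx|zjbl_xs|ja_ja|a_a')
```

['twx', 'ja', 'a']

`\1` has to match the exact text group 1 already captured.
One capturing group, so `findall` returns just the captured substring from each match — 3 in all.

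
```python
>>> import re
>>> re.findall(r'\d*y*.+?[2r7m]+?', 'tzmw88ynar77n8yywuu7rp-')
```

This matches zero or more of a digit, then zero or more of a literal 'y'; then one or more of any character (lazy), then one or more of one of [2r7m] (lazy).
Lazy quantifiers expand one character at a time until the remainder of the pattern can match.
Matches: at [0:3] → 'tzm'; at [3:10] → 'w88ynar'; at [10:20] → '77n8yywuu7'.
With no groups in the pattern, `findall` gives back each whole match — 3 here.

['tzm', 'w88ynar', '77n8yywuu7']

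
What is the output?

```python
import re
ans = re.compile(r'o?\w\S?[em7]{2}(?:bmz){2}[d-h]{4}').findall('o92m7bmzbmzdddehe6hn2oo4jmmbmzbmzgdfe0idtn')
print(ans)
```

['o92m7bmzbmzddde', 'o4jmmbmzbmzgdfe']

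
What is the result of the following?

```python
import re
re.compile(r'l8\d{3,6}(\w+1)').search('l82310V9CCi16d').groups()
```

Pattern: the literal 'l8', then 3 to 6 of a digit; then one or more of a word character, then the literal '1' (captured).
Unlike `match`, `search` isn't anchored — it looks for the pattern anywhere in the string.
The match spans [0:12] → 'l82310V9CCi1'.
Captured: group 1 = 'V9CCi1'.

('V9CCi1',)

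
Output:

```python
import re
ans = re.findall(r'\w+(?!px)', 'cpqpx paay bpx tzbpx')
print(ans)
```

['cpqpx', 'paay', 'bpx', 'tzbpx']

Because the assertion is negative and zero-width, positions next to the forbidden text are skipped.
Since nothing is captured, `findall` lists the 4 matched substrings directly.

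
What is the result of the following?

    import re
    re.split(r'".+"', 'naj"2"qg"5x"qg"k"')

['naj', '']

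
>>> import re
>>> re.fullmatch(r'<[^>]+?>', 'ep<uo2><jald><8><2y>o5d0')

For `fullmatch`, every character of the input must be accounted for by the pattern.
Here the pattern can't cover the whole string, so the call returns None.

None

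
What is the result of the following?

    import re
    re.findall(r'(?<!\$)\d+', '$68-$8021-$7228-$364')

['8', '021', '228', '64']

The negative lookahead/lookbehind blocks any match where the forbidden context is present.
With no groups in the pattern, `findall` gives back each whole match — 4 here.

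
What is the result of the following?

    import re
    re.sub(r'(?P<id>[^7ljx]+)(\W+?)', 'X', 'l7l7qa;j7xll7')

'l7l7Xj7xll7'

This matches one or more of any character except [7ljx] (captured as 'id'); then one or more of a non-word character (lazy) (captured).
Matches: at [4:7] → 'qa;'.
`sub` substitutes 'X' at each match site.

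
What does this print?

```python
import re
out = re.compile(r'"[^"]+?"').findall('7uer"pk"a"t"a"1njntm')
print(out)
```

Scanning left to right: at [4:8] → '"pk"'; at [9:12] → '"t"'.
No capturing groups, so `findall` returns the 2 full match strings.

['"pk"', '"t"']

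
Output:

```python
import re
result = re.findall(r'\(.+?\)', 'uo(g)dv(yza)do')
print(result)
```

Lazy quantifiers expand one character at a time until the remainder of the pattern can match.
Scanning left to right: at [2:5] → '(g)'; at [7:12] → '(yza)'.
No capturing groups, so `findall` returns the 2 full match strings.

['(g)', '(yza)']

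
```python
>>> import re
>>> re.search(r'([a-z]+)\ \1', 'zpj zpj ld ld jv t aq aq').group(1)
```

The match spans [0:7] → 'zpj zpj'.
Captured: group 1 = 'zpj'.

'zpj'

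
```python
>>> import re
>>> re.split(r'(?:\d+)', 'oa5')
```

['oa', '']

This matches one or more of a digit (non-capturing group).
Matches to split on: at [2:3] → '5'.
Splitting on the pattern gives 2 pieces.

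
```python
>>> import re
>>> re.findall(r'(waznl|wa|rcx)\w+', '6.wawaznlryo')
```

['wa']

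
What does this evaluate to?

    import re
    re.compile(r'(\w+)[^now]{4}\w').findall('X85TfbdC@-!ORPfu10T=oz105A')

['X85TfbdC', 'Pfu']

Pattern: one or more of a word character (captured); then exactly 4 of any character except [now], then a word character.
Walking the string: at [0:13] match 'X85TfbdC@-!OR', group 1 = 'X85TfbdC'; at [13:21] match 'Pfu10T=o', group 1 = 'Pfu'.
Because there's exactly one group, `findall` drops the full match and keeps group 1 from each hit.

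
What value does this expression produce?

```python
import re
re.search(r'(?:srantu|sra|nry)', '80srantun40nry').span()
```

Branches in `(...|...)` are attempted left-to-right; the first branch that allows the whole pattern to succeed is taken.
`re.search` tries every starting position until one works.
The match spans [2:8] → 'srantu'.

(2, 8)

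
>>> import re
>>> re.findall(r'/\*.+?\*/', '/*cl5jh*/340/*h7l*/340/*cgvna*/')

['/*cl5jh*/', '/*h7l*/', '/*cgvna*/']

Because the quantifier is non-greedy, it stops expanding at the earliest point where the rest of the pattern can succeed.
Walking the string: at [0:9] → '/*cl5jh*/'; at [12:19] → '/*h7l*/'; at [22:31] → '/*cgvna*/'.
Since nothing is captured, `findall` lists the 3 matched substrings directly.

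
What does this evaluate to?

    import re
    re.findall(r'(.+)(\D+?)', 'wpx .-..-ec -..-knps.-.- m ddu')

2 groups means the one result is a tuple of 2 captured strings — 1 here.

[('wpx .-..-ec -..-knps.-.- m dd', 'u')]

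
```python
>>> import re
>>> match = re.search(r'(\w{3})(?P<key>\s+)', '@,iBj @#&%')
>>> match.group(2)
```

The pattern matches exactly 3 of a word character (captured); then one or more of whitespace (captured as 'key').
`re.search` scans for the first position where the pattern succeeds.
The match spans [2:6] → 'iBj '.
Captured: group 1 = 'iBj', group 2 = ' '.

' '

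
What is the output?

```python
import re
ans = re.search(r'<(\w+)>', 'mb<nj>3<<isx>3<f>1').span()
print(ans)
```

(2, 6)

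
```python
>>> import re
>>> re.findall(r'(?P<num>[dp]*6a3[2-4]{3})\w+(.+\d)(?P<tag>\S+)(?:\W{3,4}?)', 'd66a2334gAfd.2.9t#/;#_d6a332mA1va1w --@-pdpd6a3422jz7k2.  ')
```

[('pdpd6a3422', 'z7', 'k2')]

This matches zero or more of one of [dp], then the literal '6a3', then exactly 3 of a character in [2-4] (captured as 'num'); then one or more of a word character; then one or more of any character, then a digit (captured); then one or more of a non-whitespace character (captured as 'tag'); then 3 to 4 of a non-word character (lazy) (non-capturing group).
Walking the string: at [40:58] match 'pdpd6a3422jz7k2.  ', groups = ('pdpd6a3422', 'z7', 'k2').
3 groups means the one result is a tuple of 3 captured strings — 1 here.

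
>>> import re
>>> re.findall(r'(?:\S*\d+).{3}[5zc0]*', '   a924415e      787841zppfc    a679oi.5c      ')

['a924415e  ', '787841zpp', 'a679oi.5c  ']

Pattern: zero or more of a non-whitespace character, then one or more of a digit (non-capturing group); then exactly 3 of any character, then zero or more of one of [5zc0].
Walking the string: at [3:13] → 'a924415e  '; at [17:26] → '787841zpp'; at [32:43] → 'a679oi.5c  '.
`findall` yields the raw match text (3 of them) because the pattern has no groups.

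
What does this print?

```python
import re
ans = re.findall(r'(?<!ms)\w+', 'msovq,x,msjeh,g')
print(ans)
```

Because the assertion is negative and zero-width, positions next to the forbidden text are skipped.
Scanning left to right: at [0:5] → 'msovq'; at [6:7] → 'x'; at [8:13] → 'msjeh'; at [14:15] → 'g'.
`findall` yields the raw match text (4 of them) because the pattern has no groups.

['msovq', 'x', 'msjeh', 'g']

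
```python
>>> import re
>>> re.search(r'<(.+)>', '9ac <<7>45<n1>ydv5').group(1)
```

`search` walks the string left to right and returns the first match it finds.
The match spans [4:14] → '<<7>45<n1>'.
Captured: group 1 = '<7>45<n1'.

'<7>45<n1'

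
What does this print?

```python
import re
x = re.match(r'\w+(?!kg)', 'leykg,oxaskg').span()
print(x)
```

(0, 5)

Because the assertion is negative and zero-width, positions next to the forbidden text are skipped.
`re.match` won't scan ahead — the pattern has to work from the very first character.
The match spans [0:5] → 'leykg'.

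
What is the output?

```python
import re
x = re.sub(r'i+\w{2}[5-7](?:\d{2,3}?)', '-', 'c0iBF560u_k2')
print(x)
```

Pattern: one or more of a literal 'i'; then exactly 2 of a word character, then a character in [5-7]; then 2 to 3 of a digit (lazy) (non-capturing group).
Matches: at [2:8] → 'iBF560'.
Each match is replaced by '-'.

c0-u_k2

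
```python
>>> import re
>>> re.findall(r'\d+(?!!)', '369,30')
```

A negative assertion filters positions out without eating any characters.
`findall` yields the raw match text (2 of them) because the pattern has no groups.

['369', '30']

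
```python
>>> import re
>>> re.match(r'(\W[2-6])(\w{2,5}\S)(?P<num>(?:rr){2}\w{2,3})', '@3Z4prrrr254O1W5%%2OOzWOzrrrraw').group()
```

`match` is anchored at position 0; if the pattern doesn't fit there, it returns None.
The match spans [0:12] → '@3Z4prrrr254'.

'@3Z4prrrr254'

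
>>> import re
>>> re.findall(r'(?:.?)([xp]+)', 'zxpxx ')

This matches optionally any character (non-capturing group); then one or more of one of [xp] (captured).
Scanning left to right: at [0:5] match 'zxpxx', group 1 = 'xpxx'.
With a single group, `findall` returns only what that group captured — 1 item.

['xpxx']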